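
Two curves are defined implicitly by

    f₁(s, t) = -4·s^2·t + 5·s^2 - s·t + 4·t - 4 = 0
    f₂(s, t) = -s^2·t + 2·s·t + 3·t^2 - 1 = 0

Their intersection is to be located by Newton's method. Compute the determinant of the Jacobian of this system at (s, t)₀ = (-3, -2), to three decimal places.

J = [[-8·s·t + 10·s - t, -4·s^2 - s + 4], [-2·s·t + 2·t, -s^2 + 2·s + 6·t]].
At the point, J = [[-76.000, -29.000], [-16.000, -27.000]].
det J = 1588.000.

1588.000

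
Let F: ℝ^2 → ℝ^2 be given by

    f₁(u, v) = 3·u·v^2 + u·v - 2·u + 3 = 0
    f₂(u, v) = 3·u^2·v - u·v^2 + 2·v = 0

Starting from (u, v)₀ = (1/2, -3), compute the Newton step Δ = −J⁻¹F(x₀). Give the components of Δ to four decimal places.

(-1.0519, -1.0755)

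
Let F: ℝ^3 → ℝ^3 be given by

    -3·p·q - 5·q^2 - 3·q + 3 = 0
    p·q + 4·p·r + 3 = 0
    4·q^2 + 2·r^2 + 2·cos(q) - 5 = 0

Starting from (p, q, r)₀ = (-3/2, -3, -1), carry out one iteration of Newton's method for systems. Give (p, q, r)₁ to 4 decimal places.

(-0.4679, -1.8187, -0.2495)

At (-3/2, -3, -1): F = (-46.5000, 13.5000, 31.020015).
Jacobian J = [[-3·q, -3·p - 10·q - 3, 0], [q + 4·r, p, 4·p], [0, 8·q - 2·sin(q), 4·r]].
At the point, J = [[9.0000, 31.5000, 0.0000], [-7.0000, -1.5000, -6.0000], [0.0000, -23.717760, -4.0000]] (det J = -2108.759039).
Solving J·Δ = −F gives Δ = (1.0321, 1.1813, 0.7505).
Then the next iterate is (p, q, r)₁ = (-0.4679, -1.8187, -0.2495).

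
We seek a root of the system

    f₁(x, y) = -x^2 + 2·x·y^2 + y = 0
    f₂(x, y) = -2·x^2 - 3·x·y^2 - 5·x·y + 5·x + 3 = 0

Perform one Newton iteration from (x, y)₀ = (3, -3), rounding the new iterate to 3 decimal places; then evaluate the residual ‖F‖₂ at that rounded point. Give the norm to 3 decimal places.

At (3, -3): F = (42.000, -36.000).
Jacobian J = [[-2·x + 2·y^2, 4·x·y + 1], [-4·x - 3·y^2 - 5·y + 5, -6·x·y - 5·x]].
At the point, J = [[12.000, -35.000], [-19.000, 39.000]] (det J = -197.000).
Solving J·Δ = −F gives Δ = (1.919, 1.858).
Then the next iterate is (x, y)₁ = (4.919, -1.142).
Re-evaluating at (4.919, -1.142): F = (-12.50820, -11.95618), so ‖F‖₂ = 17.303.

17.303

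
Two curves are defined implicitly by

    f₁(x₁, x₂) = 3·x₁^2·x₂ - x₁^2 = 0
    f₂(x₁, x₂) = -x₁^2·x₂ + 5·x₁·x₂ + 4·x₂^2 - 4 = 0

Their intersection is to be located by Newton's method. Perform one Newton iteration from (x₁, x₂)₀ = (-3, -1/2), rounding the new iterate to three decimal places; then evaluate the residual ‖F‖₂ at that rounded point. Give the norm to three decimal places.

At (-3, -1/2): F = (-22.500, 9.000).
Jacobian J = [[6·x₁·x₂ - 2·x₁, 3·x₁^2], [-2·x₁·x₂ + 5·x₂, -x₁^2 + 5·x₁ + 8·x₂]].
At the point, J = [[15.000, 27.000], [-5.500, -28.000]] (det J = -271.500).
Solving J·Δ = −F gives Δ = (1.425, 0.041).
Then the next iterate is (x₁, x₂)₁ = (-1.575, -0.459).
Re-evaluating at (-1.575, -0.459): F = (-5.89645, 1.59596), so ‖F‖₂ = 6.109.

6.109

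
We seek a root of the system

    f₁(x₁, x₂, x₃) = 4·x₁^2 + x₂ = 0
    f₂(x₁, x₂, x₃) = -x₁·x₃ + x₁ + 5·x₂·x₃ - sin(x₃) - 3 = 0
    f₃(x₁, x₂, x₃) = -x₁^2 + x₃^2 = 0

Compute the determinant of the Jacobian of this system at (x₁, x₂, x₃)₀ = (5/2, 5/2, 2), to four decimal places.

751.9193

J = [[8·x₁, 1, 0], [-x₃ + 1, 5·x₃, -x₁ + 5·x₂ - cos(x₃)], [-2·x₁, 0, 2·x₃]].
At the point, J = [[20.0000, 1.0000, 0.0000], [-1.0000, 10.0000, 10.416147], [-5.0000, 0.0000, 4.0000]].
det J = 751.9193.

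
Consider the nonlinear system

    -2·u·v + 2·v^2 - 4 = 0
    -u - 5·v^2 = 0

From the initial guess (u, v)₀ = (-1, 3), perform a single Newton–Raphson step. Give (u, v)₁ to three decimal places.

(-1.082, 1.536)

At (-1, 3): F = (20.000, -44.000).
Jacobian J = [[-2·v, -2·u + 4·v], [-1, -10·v]].
At the point, J = [[-6.000, 14.000], [-1.000, -30.000]] (det J = 194.000).
Solving J·Δ = −F gives Δ = (-0.082, -1.464).
Then the next iterate is (u, v)₁ = (-1.082, 1.536).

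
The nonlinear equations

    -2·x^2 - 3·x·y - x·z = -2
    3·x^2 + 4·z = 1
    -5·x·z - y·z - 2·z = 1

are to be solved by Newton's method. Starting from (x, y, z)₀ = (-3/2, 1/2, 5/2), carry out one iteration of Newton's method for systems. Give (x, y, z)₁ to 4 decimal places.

(3.9860, -5.5180, 10.9060)

At (-3/2, 1/2, 5/2): F = (3.5000, 15.7500, 11.5000).
Jacobian J = [[-4·x - 3·y - z, -3·x, -x], [6·x, 0, 4], [-5·z, -z, -5·x - y - 2]].
At the point, J = [[2.0000, 4.5000, 1.5000], [-9.0000, 0.0000, 4.0000], [-12.5000, -2.5000, 5.0000]] (det J = 31.2500).
Solving J·Δ = −F gives Δ = (5.4860, -6.0180, 8.4060).
Then the next iterate is (x, y, z)₁ = (3.9860, -5.5180, 10.9060).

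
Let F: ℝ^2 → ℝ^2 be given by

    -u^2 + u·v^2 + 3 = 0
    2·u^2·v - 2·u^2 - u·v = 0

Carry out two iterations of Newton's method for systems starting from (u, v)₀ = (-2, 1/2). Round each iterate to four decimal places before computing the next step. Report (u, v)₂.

At (-2, 1/2): F = (-1.5000, -3.0000).
Jacobian J = [[-2·u + v^2, 2·u·v], [4·u·v - 4·u - v, 2·u^2 - u]].
At the point, J = [[4.2500, -2.0000], [3.5000, 10.0000]] (det J = 49.5000).
Solving J·Δ = −F gives Δ = (0.4242, 0.1515).
Then the next iterate is (u, v)₁ = (-1.5758, 0.6515).
Round to (-1.5758, 0.6515) and repeat: F = (-0.151997, -0.704119), J = [[3.576052, -2.053267], [1.545165, 6.542091]].
Δ = (0.0918, 0.0859), so (u, v)₂ = (-1.4840, 0.7374).

(-1.4840, 0.7374)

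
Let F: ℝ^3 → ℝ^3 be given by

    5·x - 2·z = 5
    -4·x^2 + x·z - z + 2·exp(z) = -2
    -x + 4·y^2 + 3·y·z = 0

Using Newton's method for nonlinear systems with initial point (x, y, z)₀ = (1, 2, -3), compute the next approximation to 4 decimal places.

(0.8510, 0.1551, -0.3725)

At (1, 2, -3): F = (6.0000, -1.900426, -3.0000).
Jacobian J = [[5, 0, -2], [-8·x + z, 0, x + 2·exp(z) - 1], [-1, 8·y + 3·z, 3·y]].
At the point, J = [[5.0000, 0.0000, -2.0000], [-11.0000, 0.0000, 0.099574], [-1.0000, 7.0000, 6.0000]] (det J = 150.514905).
Solving J·Δ = −F gives Δ = (-0.1490, -1.8449, 2.6275).
Then the next iterate is (x, y, z)₁ = (0.8510, 0.1551, -0.3725).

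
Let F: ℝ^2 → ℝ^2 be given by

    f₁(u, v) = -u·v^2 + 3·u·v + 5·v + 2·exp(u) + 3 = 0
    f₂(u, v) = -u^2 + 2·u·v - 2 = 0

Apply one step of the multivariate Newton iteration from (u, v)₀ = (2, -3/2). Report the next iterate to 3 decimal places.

At (2, -3/2): F = (-3.22189, -12.000).
Jacobian J = [[-v^2 + 3·v + 2·exp(u), -2·u·v + 3·u + 5], [-2·u + 2·v, 2·u]].
At the point, J = [[8.02811, 17.000], [-7.000, 4.000]] (det J = 151.11245).
Solving J·Δ = −F gives Δ = (-1.265, 0.787).
Then the next iterate is (u, v)₁ = (0.735, -0.713).

(0.735, -0.713)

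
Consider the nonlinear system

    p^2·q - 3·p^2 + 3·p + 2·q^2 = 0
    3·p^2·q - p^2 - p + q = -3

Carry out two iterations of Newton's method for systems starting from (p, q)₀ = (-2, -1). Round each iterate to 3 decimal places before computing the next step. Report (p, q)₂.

(-0.688, -1.403)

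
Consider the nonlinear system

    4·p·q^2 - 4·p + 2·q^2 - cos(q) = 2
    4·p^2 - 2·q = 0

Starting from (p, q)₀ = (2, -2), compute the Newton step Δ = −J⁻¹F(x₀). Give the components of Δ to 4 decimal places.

(-1.2011, 0.3912)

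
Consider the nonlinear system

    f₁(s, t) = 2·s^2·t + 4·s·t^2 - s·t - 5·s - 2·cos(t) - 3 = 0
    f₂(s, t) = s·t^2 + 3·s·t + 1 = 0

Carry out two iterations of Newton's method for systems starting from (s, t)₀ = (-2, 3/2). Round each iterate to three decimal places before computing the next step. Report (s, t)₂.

At (-2, 3/2): F = (3.85853, -12.500).
Jacobian J = [[4·s·t + 4·t^2 - t - 5, 2·s^2 + 8·s·t - s + 2·sin(t)], [t^2 + 3·t, 2·s·t + 3·s]].
At the point, J = [[-9.500, -12.00501], [6.750, -12.000]] (det J = 195.03382).
Solving J·Δ = −F gives Δ = (1.007, -0.475).
Then the next iterate is (s, t)₁ = (-0.993, 1.025).
Round to (-0.993, 1.025) and repeat: F = (-0.20705, -3.09675), J = [[-5.89380, -3.46807], [4.12562, -5.01465]].
Δ = (0.221, -0.436), so (s, t)₂ = (-0.772, 0.589).

(-0.772, 0.589)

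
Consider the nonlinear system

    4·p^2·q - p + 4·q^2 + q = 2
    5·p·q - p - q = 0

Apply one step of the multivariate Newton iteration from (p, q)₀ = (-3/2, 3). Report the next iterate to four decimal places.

At (-3/2, 3): F = (65.5000, -24.0000).
Jacobian J = [[8·p·q - 1, 4·p^2 + 8·q + 1], [5·q - 1, 5·p - 1]].
At the point, J = [[-37.0000, 34.0000], [14.0000, -8.5000]] (det J = -161.5000).
Solving J·Δ = −F gives Δ = (1.6053, -0.1796).
Then the next iterate is (p, q)₁ = (0.1053, 2.8204).

(0.1053, 2.8204)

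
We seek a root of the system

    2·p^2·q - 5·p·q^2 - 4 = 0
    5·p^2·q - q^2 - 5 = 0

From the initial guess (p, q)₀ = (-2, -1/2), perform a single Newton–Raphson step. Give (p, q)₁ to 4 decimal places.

At (-2, -1/2): F = (-5.5000, -15.2500).
Jacobian J = [[4·p·q - 5·q^2, 2·p^2 - 10·p·q], [10·p·q, 5·p^2 - 2·q]].
At the point, J = [[2.7500, -2.0000], [10.0000, 21.0000]] (det J = 77.7500).
Solving J·Δ = −F gives Δ = (1.8778, -0.1680).
Then the next iterate is (p, q)₁ = (-0.1222, -0.6680).

(-0.1222, -0.6680)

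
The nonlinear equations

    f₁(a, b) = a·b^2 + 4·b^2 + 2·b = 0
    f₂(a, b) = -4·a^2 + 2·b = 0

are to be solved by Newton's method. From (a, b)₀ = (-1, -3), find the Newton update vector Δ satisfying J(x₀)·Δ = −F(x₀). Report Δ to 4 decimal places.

(0.8082, 1.7671)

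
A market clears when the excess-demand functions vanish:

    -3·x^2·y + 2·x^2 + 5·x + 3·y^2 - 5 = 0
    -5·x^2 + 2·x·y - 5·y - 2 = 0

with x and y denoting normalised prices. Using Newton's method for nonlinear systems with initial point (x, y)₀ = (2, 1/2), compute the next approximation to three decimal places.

(0.819, 0.442)

At (2, 1/2): F = (7.750, -22.500).
Jacobian J = [[-6·x·y + 4·x + 5, -3·x^2 + 6·y], [-10·x + 2·y, 2·x - 5]].
At the point, J = [[7.000, -9.000], [-19.000, -1.000]] (det J = -178.000).
Solving J·Δ = −F gives Δ = (-1.181, -0.058).
Then the next iterate is (x, y)₁ = (0.819, 0.442).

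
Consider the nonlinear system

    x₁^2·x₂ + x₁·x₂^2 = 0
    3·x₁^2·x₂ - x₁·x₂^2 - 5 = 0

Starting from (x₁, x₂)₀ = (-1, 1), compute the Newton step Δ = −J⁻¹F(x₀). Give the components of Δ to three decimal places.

At (-1, 1): F = (0.000, -1.000).
Jacobian J = [[2·x₁·x₂ + x₂^2, x₁^2 + 2·x₁·x₂], [6·x₁·x₂ - x₂^2, 3·x₁^2 - 2·x₁·x₂]].
At the point, J = [[-1.000, -1.000], [-7.000, 5.000]] (det J = -12.000).
Solving J·Δ = −F gives Δ = (-0.083, 0.083).

(-0.083, 0.083)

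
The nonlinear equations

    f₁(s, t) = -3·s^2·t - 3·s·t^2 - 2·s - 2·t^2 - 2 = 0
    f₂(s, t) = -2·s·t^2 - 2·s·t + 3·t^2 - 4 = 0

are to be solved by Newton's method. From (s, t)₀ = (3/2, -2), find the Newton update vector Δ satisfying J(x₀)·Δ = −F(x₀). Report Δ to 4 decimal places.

(-0.2154, 0.9538)

At (3/2, -2): F = (-17.5000, 2.0000).
Jacobian J = [[-6·s·t - 3·t^2 - 2, -3·s^2 - 6·s·t - 4·t], [-2·t^2 - 2·t, -4·s·t - 2·s + 6·t]].
At the point, J = [[4.0000, 19.2500], [-4.0000, -3.0000]] (det J = 65.0000).
Solving J·Δ = −F gives Δ = (-0.2154, 0.9538).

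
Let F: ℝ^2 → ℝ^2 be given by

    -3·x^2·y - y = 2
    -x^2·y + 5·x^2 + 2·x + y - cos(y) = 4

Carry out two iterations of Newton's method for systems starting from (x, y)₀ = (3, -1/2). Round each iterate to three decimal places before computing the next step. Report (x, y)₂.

(0.973, -0.594)

At (3, -1/2): F = (12.000, 50.12242).
Jacobian J = [[-6·x·y, -3·x^2 - 1], [-2·x·y + 10·x + 2, -x^2 + sin(y) + 1]].
At the point, J = [[9.000, -28.000], [35.000, -8.47943]] (det J = 903.68517).
Solving J·Δ = −F gives Δ = (-1.440, -0.034).
Then the next iterate is (x, y)₁ = (1.560, -0.534).
Round to (1.560, -0.534) and repeat: F = (2.43263, 11.19276), J = [[4.99824, -8.30080], [19.26608, -1.94258]].
Δ = (-0.587, -0.060), so (x, y)₂ = (0.973, -0.594).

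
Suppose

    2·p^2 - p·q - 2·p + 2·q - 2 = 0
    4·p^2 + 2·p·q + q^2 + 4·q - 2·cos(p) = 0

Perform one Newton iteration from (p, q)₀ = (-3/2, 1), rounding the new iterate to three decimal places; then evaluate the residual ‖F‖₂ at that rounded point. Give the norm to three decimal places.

2.379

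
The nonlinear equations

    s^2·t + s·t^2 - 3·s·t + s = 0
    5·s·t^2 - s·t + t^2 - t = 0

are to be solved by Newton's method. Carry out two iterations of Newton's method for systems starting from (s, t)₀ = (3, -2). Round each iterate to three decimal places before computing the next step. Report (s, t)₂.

(4.826, -0.183)

At (3, -2): F = (15.000, 72.000).
Jacobian J = [[2·s·t + t^2 - 3·t + 1, s^2 + 2·s·t - 3·s], [5·t^2 - t, 10·s·t - s + 2·t - 1]].
At the point, J = [[-1.000, -12.000], [22.000, -68.000]] (det J = 332.000).
Solving J·Δ = −F gives Δ = (0.470, 1.211).
Then the next iterate is (s, t)₁ = (3.470, -0.789).
Round to (3.470, -0.789) and repeat: F = (4.34337, 14.95009), J = [[-1.48614, -3.84476], [3.90161, -33.42630]].
Δ = (1.356, 0.606), so (s, t)₂ = (4.826, -0.183).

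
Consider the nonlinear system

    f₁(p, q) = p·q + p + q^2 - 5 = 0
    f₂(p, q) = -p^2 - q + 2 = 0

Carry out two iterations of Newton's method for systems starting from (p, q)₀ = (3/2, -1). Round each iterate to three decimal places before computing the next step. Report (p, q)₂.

At (3/2, -1): F = (-4.000, 0.750).
Jacobian J = [[q + 1, p + 2·q], [-2·p, -1]].
At the point, J = [[0.000, -0.500], [-3.000, -1.000]] (det J = -1.500).
Solving J·Δ = −F gives Δ = (2.917, -8.000).
Then the next iterate is (p, q)₁ = (4.417, -9.000).
Round to (4.417, -9.000) and repeat: F = (40.664, -8.50989), J = [[-8.000, -13.583], [-8.834, -1.000]].
Δ = (-1.395, 3.815), so (p, q)₂ = (3.022, -5.185).

(3.022, -5.185)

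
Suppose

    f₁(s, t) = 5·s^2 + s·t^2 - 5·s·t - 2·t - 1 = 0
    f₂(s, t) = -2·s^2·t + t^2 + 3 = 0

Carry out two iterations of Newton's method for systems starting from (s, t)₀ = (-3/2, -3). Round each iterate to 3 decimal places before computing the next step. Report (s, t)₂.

At (-3/2, -3): F = (-19.750, 25.500).
Jacobian J = [[10·s + t^2 - 5·t, 2·s·t - 5·s - 2], [-4·s·t, -2·s^2 + 2·t]].
At the point, J = [[9.000, 14.500], [-18.000, -10.500]] (det J = 166.500).
Solving J·Δ = −F gives Δ = (0.975, 0.757).
Then the next iterate is (s, t)₁ = (-0.525, -2.243).
Round to (-0.525, -2.243) and repeat: F = (-3.66505, 9.26750), J = [[10.99605, 2.98015], [-4.71030, -5.03725]].
Δ = (-0.221, 2.047), so (s, t)₂ = (-0.746, -0.196).

(-0.746, -0.196)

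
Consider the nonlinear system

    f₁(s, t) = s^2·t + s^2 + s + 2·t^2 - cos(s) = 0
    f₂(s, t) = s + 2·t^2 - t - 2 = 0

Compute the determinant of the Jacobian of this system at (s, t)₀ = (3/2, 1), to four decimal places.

J = [[2·s·t + 2·s + sin(s) + 1, s^2 + 4·t], [1, 4·t - 1]].
At the point, J = [[7.997495, 6.2500], [1.0000, 3.0000]].
det J = 17.7425.

17.7425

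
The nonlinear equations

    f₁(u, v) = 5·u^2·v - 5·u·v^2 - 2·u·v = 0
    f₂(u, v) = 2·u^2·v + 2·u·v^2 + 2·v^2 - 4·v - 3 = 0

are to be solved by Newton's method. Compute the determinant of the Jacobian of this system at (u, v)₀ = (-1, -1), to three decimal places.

4.000

J = [[10·u·v - 5·v^2 - 2·v, 5·u^2 - 10·u·v - 2·u], [4·u·v + 2·v^2, 2·u^2 + 4·u·v + 4·v - 4]].
At the point, J = [[7.000, -3.000], [6.000, -2.000]].
det J = 4.000.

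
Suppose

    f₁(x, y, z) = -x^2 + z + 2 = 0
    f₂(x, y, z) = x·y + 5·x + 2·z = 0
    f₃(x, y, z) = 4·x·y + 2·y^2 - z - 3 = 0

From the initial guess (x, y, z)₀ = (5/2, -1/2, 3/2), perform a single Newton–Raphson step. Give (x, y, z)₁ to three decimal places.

(1.096, -0.259, -2.768)

At (5/2, -1/2, 3/2): F = (-2.750, 14.250, -9.000).
Jacobian J = [[-2·x, 0, 1], [y + 5, x, 2], [4·y, 4·x + 4·y, -1]].
At the point, J = [[-5.000, 0.000, 1.000], [4.500, 2.500, 2.000], [-2.000, 8.000, -1.000]] (det J = 133.500).
Solving J·Δ = −F gives Δ = (-1.404, 0.241, -4.268).
Then the next iterate is (x, y, z)₁ = (1.096, -0.259, -2.768).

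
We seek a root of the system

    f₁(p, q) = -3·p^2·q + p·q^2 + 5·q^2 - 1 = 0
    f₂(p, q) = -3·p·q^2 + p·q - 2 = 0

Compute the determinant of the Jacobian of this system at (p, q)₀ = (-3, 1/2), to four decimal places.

49.2500

J = [[-6·p·q + q^2, -3·p^2 + 2·p·q + 10·q], [-3·q^2 + q, -6·p·q + p]].
At the point, J = [[9.2500, -25.0000], [-0.2500, 6.0000]].
det J = 49.2500.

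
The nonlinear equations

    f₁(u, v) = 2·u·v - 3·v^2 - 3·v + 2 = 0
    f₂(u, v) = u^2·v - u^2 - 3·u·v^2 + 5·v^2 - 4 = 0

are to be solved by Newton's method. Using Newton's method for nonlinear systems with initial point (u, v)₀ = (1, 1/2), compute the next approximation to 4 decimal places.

At (1, 1/2): F = (0.7500, -4.0000).
Jacobian J = [[2·v, 2·u - 6·v - 3], [2·u·v - 2·u - 3·v^2, u^2 - 6·u·v + 10·v]].
At the point, J = [[1.0000, -4.0000], [-1.7500, 3.0000]] (det J = -4.0000).
Solving J·Δ = −F gives Δ = (-3.4375, -0.6719).
Then the next iterate is (u, v)₁ = (-2.4375, -0.1719).

(-2.4375, -0.1719)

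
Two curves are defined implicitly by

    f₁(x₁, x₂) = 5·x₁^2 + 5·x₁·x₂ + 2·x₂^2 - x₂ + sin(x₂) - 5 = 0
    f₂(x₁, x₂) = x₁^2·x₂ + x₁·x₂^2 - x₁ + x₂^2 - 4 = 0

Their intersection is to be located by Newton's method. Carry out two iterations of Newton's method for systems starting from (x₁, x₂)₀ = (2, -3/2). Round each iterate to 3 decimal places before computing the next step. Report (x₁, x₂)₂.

(1.477, -2.019)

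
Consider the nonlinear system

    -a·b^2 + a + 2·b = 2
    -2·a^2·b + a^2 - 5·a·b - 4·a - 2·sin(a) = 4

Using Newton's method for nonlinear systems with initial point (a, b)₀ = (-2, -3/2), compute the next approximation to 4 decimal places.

At (-2, -3/2): F = (-2.5000, 6.818595).
Jacobian J = [[-b^2 + 1, -2·a·b + 2], [-4·a·b + 2·a - 5·b - 2·cos(a) - 4, -2·a^2 - 5·a]].
At the point, J = [[-1.2500, -4.0000], [-11.667706, 2.0000]] (det J = -49.170825).
Solving J·Δ = −F gives Δ = (0.4530, -0.7666).
Then the next iterate is (a, b)₁ = (-1.5470, -2.2666).

(-1.5470, -2.2666)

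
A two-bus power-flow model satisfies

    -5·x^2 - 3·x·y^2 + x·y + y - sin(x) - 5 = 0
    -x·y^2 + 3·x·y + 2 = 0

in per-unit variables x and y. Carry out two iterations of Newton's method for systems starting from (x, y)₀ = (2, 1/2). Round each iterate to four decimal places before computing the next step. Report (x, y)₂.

At (2, 1/2): F = (-25.909297, 4.5000).
Jacobian J = [[-10·x - 3·y^2 + y - cos(x), -6·x·y + x + 1], [-y^2 + 3·y, -2·x·y + 3·x]].
At the point, J = [[-19.833853, -3.0000], [1.2500, 4.0000]] (det J = -75.585413).
Solving J·Δ = −F gives Δ = (-1.1925, -0.7523).
Then the next iterate is (x, y)₁ = (0.8075, -0.2523).
Round to (0.8075, -0.2523) and repeat: F = (-9.593080, 1.337402), J = [[-9.209573, 3.029894], [-0.820555, 2.829964]].
Δ = (-1.3234, -0.8563), so (x, y)₂ = (-0.5159, -1.1086).

(-0.5159, -1.1086)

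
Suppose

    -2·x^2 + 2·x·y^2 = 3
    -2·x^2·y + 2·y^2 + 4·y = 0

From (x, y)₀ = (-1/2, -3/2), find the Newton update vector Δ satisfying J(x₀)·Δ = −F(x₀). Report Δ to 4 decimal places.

At (-1/2, -3/2): F = (-5.7500, -0.7500).
Jacobian J = [[-4·x + 2·y^2, 4·x·y], [-4·x·y, -2·x^2 + 4·y + 4]].
At the point, J = [[6.5000, 3.0000], [-3.0000, -2.5000]] (det J = -7.2500).
Solving J·Δ = −F gives Δ = (2.2931, -3.0517).

(2.2931, -3.0517)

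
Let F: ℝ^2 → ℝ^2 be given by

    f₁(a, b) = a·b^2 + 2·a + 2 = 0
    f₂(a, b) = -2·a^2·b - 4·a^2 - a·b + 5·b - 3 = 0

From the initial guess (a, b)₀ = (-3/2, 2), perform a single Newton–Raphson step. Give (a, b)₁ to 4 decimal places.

(-1.0694, 1.2639)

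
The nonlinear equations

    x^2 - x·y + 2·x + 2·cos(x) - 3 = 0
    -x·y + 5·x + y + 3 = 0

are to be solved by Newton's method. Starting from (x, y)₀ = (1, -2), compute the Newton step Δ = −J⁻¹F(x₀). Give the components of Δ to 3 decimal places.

(-1.143, -1.853)

At (1, -2): F = (3.08060, 8.000).
Jacobian J = [[2·x - y - 2·sin(x) + 2, -x], [-y + 5, -x + 1]].
At the point, J = [[4.31706, -1.000], [7.000, 0.000]] (det J = 7.000).
Solving J·Δ = −F gives Δ = (-1.143, -1.853).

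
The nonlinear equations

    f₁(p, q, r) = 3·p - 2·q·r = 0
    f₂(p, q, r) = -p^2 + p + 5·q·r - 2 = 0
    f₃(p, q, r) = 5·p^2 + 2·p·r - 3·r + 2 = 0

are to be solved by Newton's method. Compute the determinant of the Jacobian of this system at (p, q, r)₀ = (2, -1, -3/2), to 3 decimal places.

-13.500

J = [[3, -2·r, -2·q], [-2·p + 1, 5·r, 5·q], [10·p + 2·r, 0, 2·p - 3]].
At the point, J = [[3.000, 3.000, 2.000], [-3.000, -7.500, -5.000], [17.000, 0.000, 1.000]].
det J = -13.500.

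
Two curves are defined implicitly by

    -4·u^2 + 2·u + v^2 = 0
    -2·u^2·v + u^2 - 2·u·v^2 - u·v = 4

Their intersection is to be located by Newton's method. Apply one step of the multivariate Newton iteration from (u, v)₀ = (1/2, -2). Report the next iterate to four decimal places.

(-0.6000, -0.4500)

At (1/2, -2): F = (4.0000, -5.7500).
Jacobian J = [[-8·u + 2, 2·v], [-4·u·v + 2·u - 2·v^2 - v, -2·u^2 - 4·u·v - u]].
At the point, J = [[-2.0000, -4.0000], [-1.0000, 3.0000]] (det J = -10.0000).
Solving J·Δ = −F gives Δ = (-1.1000, 1.5500).
Then the next iterate is (u, v)₁ = (-0.6000, -0.4500).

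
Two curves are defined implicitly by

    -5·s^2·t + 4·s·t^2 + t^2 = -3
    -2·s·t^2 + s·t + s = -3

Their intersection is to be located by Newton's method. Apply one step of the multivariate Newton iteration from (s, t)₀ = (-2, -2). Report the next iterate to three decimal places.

(-1.131, -1.268)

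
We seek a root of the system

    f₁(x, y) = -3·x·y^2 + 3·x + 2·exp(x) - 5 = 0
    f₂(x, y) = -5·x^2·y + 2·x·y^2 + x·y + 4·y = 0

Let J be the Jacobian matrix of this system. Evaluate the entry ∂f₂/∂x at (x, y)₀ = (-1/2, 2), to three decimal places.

∂f₂/∂x = -10·x·y + 2·y^2 + y.
At (-1/2, 2) this is 20.000.

20.000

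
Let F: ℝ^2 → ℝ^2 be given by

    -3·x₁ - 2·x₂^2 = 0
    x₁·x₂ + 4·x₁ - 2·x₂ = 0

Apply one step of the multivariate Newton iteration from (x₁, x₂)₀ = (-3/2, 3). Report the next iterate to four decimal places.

(0.0952, 1.4762)

At (-3/2, 3): F = (-13.5000, -16.5000).
Jacobian J = [[-3, -4·x₂], [x₂ + 4, x₁ - 2]].
At the point, J = [[-3.0000, -12.0000], [7.0000, -3.5000]] (det J = 94.5000).
Solving J·Δ = −F gives Δ = (1.5952, -1.5238).
Then the next iterate is (x₁, x₂)₁ = (0.0952, 1.4762).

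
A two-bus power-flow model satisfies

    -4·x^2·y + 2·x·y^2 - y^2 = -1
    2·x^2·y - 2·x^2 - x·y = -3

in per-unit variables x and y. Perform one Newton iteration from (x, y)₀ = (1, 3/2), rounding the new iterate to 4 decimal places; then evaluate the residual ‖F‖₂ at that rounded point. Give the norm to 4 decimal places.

5.5547

At (1, 3/2): F = (-2.7500, 2.5000).
Jacobian J = [[-8·x·y + 2·y^2, -4·x^2 + 4·x·y - 2·y], [4·x·y - 4·x - y, 2·x^2 - x]].
At the point, J = [[-7.5000, -1.0000], [0.5000, 1.0000]] (det J = -7.0000).
Solving J·Δ = −F gives Δ = (-0.0357, -2.4821).
Then the next iterate is (x, y)₁ = (0.9643, -0.9821).
Re-evaluating at (0.9643, -0.9821): F = (5.548573, 0.260831), so ‖F‖₂ = 5.5547.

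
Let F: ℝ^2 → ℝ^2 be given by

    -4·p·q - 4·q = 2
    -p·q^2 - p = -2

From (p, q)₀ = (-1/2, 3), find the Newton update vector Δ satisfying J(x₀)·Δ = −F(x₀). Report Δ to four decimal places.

(-0.1786, -2.9286)

At (-1/2, 3): F = (-8.0000, 7.0000).
Jacobian J = [[-4·q, -4·p - 4], [-q^2 - 1, -2·p·q]].
At the point, J = [[-12.0000, -2.0000], [-10.0000, 3.0000]] (det J = -56.0000).
Solving J·Δ = −F gives Δ = (-0.1786, -2.9286).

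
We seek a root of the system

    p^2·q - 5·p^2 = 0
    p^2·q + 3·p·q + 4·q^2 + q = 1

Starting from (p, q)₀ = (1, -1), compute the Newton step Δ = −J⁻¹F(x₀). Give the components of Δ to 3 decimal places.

(-0.488, 0.146)

At (1, -1): F = (-6.000, -2.000).
Jacobian J = [[2·p·q - 10·p, p^2], [2·p·q + 3·q, p^2 + 3·p + 8·q + 1]].
At the point, J = [[-12.000, 1.000], [-5.000, -3.000]] (det J = 41.000).
Solving J·Δ = −F gives Δ = (-0.488, 0.146).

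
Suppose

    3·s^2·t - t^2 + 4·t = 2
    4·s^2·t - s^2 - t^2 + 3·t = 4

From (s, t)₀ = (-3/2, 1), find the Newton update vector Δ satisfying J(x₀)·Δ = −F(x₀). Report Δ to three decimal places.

(3.194, 2.400)

At (-3/2, 1): F = (7.750, 4.750).
Jacobian J = [[6·s·t, 3·s^2 - 2·t + 4], [8·s·t - 2·s, 4·s^2 - 2·t + 3]].
At the point, J = [[-9.000, 8.750], [-9.000, 10.000]] (det J = -11.250).
Solving J·Δ = −F gives Δ = (3.194, 2.400).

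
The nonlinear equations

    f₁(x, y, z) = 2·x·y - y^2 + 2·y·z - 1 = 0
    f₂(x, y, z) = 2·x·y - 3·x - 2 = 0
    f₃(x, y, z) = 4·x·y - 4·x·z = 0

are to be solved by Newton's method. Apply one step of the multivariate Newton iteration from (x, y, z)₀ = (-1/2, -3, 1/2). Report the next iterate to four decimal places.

(-0.2708, -2.5625, -0.9583)

At (-1/2, -3, 1/2): F = (-10.0000, 2.5000, 7.0000).
Jacobian J = [[2·y, 2·x - 2·y + 2·z, 2·y], [2·y - 3, 2·x, 0], [4·y - 4·z, 4·x, -4·x]].
At the point, J = [[-6.0000, 6.0000, -6.0000], [-9.0000, -1.0000, 0.0000], [-14.0000, -2.0000, 2.0000]] (det J = 96.0000).
Solving J·Δ = −F gives Δ = (0.2292, 0.4375, -1.4583).
Then the next iterate is (x, y, z)₁ = (-0.2708, -2.5625, -0.9583).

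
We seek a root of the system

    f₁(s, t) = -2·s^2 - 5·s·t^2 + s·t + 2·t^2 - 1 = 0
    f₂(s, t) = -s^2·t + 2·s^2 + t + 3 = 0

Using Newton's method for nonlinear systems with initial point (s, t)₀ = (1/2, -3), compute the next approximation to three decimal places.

(0.318, -3.455)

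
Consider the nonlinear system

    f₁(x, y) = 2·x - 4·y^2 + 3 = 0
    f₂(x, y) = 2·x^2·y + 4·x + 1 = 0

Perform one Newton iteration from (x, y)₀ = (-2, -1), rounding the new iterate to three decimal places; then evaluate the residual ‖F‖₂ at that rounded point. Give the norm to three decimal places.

At (-2, -1): F = (-5.000, -15.000).
Jacobian J = [[2, -8·y], [4·x·y + 4, 2·x^2]].
At the point, J = [[2.000, 8.000], [12.000, 8.000]] (det J = -80.000).
Solving J·Δ = −F gives Δ = (1.000, 0.375).
Then the next iterate is (x, y)₁ = (-1.000, -0.625).
Re-evaluating at (-1.000, -0.625): F = (-0.56250, -4.250), so ‖F‖₂ = 4.287.

4.287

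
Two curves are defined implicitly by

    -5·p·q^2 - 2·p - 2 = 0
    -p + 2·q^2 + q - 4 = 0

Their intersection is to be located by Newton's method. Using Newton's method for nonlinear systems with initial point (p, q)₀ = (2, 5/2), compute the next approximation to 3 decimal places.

(1.270, 1.615)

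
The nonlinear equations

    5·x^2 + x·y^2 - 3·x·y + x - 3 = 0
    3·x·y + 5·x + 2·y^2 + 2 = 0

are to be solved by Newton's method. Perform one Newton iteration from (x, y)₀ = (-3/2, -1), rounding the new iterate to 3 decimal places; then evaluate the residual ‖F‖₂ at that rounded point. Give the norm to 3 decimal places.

0.153

At (-3/2, -1): F = (0.750, 1.000).
Jacobian J = [[10·x + y^2 - 3·y + 1, 2·x·y - 3·x], [3·y + 5, 3·x + 4·y]].
At the point, J = [[-10.000, 7.500], [2.000, -8.500]] (det J = 70.000).
Solving J·Δ = −F gives Δ = (0.198, 0.164).
Then the next iterate is (x, y)₁ = (-1.302, -0.836).
Re-evaluating at (-1.302, -0.836): F = (-0.00136, 0.15321), so ‖F‖₂ = 0.153.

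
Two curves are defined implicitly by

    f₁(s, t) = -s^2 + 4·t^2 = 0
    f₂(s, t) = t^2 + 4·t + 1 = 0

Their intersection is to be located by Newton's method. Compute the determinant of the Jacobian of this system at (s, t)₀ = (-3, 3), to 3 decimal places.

J = [[-2·s, 8·t], [0, 2·t + 4]].
At the point, J = [[6.000, 24.000], [0.000, 10.000]].
det J = 60.000.

60.000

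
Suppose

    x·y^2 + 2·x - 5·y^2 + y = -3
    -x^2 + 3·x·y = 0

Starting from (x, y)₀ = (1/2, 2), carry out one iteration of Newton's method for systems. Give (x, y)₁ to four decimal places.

(0.1941, 1.1862)

At (1/2, 2): F = (-12.0000, 2.7500).
Jacobian J = [[y^2 + 2, 2·x·y - 10·y + 1], [-2·x + 3·y, 3·x]].
At the point, J = [[6.0000, -17.0000], [5.0000, 1.5000]] (det J = 94.0000).
Solving J·Δ = −F gives Δ = (-0.3059, -0.8138).
Then the next iterate is (x, y)₁ = (0.1941, 1.1862).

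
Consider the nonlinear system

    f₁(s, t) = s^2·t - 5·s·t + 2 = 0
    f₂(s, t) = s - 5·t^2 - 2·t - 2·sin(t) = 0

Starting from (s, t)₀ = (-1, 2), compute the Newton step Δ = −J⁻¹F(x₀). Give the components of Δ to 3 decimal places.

At (-1, 2): F = (14.000, -26.81859).
Jacobian J = [[2·s·t - 5·t, s^2 - 5·s], [1, -10·t - 2·cos(t) - 2]].
At the point, J = [[-14.000, 6.000], [1.000, -21.16771]] (det J = 290.34789).
Solving J·Δ = −F gives Δ = (0.466, -1.245).

(0.466, -1.245)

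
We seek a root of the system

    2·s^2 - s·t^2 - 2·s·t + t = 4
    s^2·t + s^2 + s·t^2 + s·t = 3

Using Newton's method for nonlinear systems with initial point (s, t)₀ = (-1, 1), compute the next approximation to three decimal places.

At (-1, 1): F = (2.000, -3.000).
Jacobian J = [[4·s - t^2 - 2·t, -2·s·t - 2·s + 1], [2·s·t + 2·s + t^2 + t, s^2 + 2·s·t + s]].
At the point, J = [[-7.000, 5.000], [-2.000, -2.000]] (det J = 24.000).
Solving J·Δ = −F gives Δ = (-0.458, -1.042).
Then the next iterate is (s, t)₁ = (-1.458, -0.042).

(-1.458, -0.042)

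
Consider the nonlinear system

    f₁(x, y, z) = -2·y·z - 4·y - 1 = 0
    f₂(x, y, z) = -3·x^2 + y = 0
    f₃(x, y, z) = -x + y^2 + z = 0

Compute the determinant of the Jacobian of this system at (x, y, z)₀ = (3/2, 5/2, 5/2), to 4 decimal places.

139.0000

J = [[0, -2·z - 4, -2·y], [-6·x, 1, 0], [-1, 2·y, 1]].
At the point, J = [[0.0000, -9.0000, -5.0000], [-9.0000, 1.0000, 0.0000], [-1.0000, 5.0000, 1.0000]].
det J = 139.0000.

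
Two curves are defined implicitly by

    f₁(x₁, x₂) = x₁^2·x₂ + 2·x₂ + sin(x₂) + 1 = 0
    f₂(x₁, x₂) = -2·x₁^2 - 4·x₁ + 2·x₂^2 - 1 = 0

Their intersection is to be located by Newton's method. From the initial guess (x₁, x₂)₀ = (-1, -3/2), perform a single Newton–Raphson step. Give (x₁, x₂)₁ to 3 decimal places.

(-0.439, -0.583)

At (-1, -3/2): F = (-4.49749, 5.500).
Jacobian J = [[2·x₁·x₂, x₁^2 + cos(x₂) + 2], [-4·x₁ - 4, 4·x₂]].
At the point, J = [[3.000, 3.07074], [0.000, -6.000]] (det J = -18.000).
Solving J·Δ = −F gives Δ = (0.561, 0.917).
Then the next iterate is (x₁, x₂)₁ = (-0.439, -0.583).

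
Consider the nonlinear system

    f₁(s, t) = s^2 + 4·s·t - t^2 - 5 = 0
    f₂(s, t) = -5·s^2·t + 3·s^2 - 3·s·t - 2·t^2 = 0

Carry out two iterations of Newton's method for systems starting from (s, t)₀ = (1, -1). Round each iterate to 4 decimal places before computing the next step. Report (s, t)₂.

At (1, -1): F = (-9.0000, 9.0000).
Jacobian J = [[2·s + 4·t, 4·s - 2·t], [-10·s·t + 6·s - 3·t, -5·s^2 - 3·s - 4·t]].
At the point, J = [[-2.0000, 6.0000], [19.0000, -4.0000]] (det J = -106.0000).
Solving J·Δ = −F gives Δ = (-0.1698, 1.4434).
Then the next iterate is (s, t)₁ = (0.8302, 0.4434).
Round to (0.8302, 0.4434) and repeat: F = (-3.034929, -0.957870), J = [[3.4340, 2.4340], [-0.030107, -7.710360]].
Δ = (0.9745, -0.1280), so (s, t)₂ = (1.8047, 0.3154).

(1.8047, 0.3154)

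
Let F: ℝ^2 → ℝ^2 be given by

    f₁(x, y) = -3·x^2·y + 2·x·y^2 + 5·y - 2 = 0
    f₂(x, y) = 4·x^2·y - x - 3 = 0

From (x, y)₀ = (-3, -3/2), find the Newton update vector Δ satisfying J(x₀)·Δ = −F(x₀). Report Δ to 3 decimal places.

(0.618, 0.899)

At (-3, -3/2): F = (17.500, -54.000).
Jacobian J = [[-6·x·y + 2·y^2, -3·x^2 + 4·x·y + 5], [8·x·y - 1, 4·x^2]].
At the point, J = [[-22.500, -4.000], [35.000, 36.000]] (det J = -670.000).
Solving J·Δ = −F gives Δ = (0.618, 0.899).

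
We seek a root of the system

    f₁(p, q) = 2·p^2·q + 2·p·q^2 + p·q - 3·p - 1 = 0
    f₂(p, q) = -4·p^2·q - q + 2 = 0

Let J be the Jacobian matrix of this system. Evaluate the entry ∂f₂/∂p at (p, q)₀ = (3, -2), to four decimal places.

∂f₂/∂p = -8·p·q.
At (3, -2) this is 48.0000.

48.0000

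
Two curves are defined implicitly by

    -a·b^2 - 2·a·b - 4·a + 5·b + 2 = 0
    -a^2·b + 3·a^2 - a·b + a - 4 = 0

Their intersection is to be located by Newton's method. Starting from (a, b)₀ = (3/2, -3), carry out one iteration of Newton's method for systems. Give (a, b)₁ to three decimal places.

(1.118, -1.107)

At (3/2, -3): F = (-23.500, 15.500).
Jacobian J = [[-b^2 - 2·b - 4, -2·a·b - 2·a + 5], [-2·a·b + 6·a - b + 1, -a^2 - a]].
At the point, J = [[-7.000, 11.000], [22.000, -3.750]] (det J = -215.750).
Solving J·Δ = −F gives Δ = (-0.382, 1.893).
Then the next iterate is (a, b)₁ = (1.118, -1.107).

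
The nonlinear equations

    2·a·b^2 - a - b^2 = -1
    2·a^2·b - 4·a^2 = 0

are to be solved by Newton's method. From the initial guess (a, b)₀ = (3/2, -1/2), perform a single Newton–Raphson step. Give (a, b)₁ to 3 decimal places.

At (3/2, -1/2): F = (0.000, -11.250).
Jacobian J = [[2·b^2 - 1, 4·a·b - 2·b], [4·a·b - 8·a, 2·a^2]].
At the point, J = [[-0.500, -2.000], [-15.000, 4.500]] (det J = -32.250).
Solving J·Δ = −F gives Δ = (-0.698, 0.174).
Then the next iterate is (a, b)₁ = (0.802, -0.326).

(0.802, -0.326)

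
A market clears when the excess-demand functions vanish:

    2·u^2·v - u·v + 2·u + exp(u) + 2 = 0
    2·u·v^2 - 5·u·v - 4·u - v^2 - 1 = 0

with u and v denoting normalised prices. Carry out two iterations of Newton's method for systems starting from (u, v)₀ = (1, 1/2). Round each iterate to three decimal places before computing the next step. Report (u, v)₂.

At (1, 1/2): F = (7.21828, -7.250).
Jacobian J = [[4·u·v - v + exp(u) + 2, 2·u^2 - u], [2·v^2 - 5·v - 4, 4·u·v - 5·u - 2·v]].
At the point, J = [[6.21828, 1.000], [-6.000, -4.000]] (det J = -18.87313).
Solving J·Δ = −F gives Δ = (-1.146, -0.094).
Then the next iterate is (u, v)₁ = (-0.146, 0.406).
Round to (-0.146, 0.406) and repeat: F = (2.64874, -0.33259), J = [[2.22105, 0.18863], [-5.70033, -0.31910]].
Δ = (2.135, -39.180), so (u, v)₂ = (1.989, -38.774).

(1.989, -38.774)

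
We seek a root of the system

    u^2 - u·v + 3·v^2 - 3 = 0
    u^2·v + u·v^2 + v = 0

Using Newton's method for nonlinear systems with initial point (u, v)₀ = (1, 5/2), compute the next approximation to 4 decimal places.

At (1, 5/2): F = (14.2500, 11.2500).
Jacobian J = [[2·u - v, -u + 6·v], [2·u·v + v^2, u^2 + 2·u·v + 1]].
At the point, J = [[-0.5000, 14.0000], [11.2500, 7.0000]] (det J = -161.0000).
Solving J·Δ = −F gives Δ = (-0.3587, -1.0307).
Then the next iterate is (u, v)₁ = (0.6413, 1.4693).

(0.6413, 1.4693)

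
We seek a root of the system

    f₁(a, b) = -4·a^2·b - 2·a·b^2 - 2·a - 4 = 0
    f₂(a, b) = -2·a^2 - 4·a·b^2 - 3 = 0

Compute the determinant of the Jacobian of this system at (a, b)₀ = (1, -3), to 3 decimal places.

J = [[-8·a·b - 2·b^2 - 2, -4·a^2 - 4·a·b], [-4·a - 4·b^2, -8·a·b]].
At the point, J = [[4.000, 8.000], [-40.000, 24.000]].
det J = 416.000.

416.000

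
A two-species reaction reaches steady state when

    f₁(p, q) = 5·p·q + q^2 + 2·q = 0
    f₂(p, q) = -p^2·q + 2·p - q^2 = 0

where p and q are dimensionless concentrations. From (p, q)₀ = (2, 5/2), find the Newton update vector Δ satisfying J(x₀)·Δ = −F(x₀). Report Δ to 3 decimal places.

(5.021, -5.824)

At (2, 5/2): F = (36.250, -12.250).
Jacobian J = [[5·q, 5·p + 2·q + 2], [-2·p·q + 2, -p^2 - 2·q]].
At the point, J = [[12.500, 17.000], [-8.000, -9.000]] (det J = 23.500).
Solving J·Δ = −F gives Δ = (5.021, -5.824).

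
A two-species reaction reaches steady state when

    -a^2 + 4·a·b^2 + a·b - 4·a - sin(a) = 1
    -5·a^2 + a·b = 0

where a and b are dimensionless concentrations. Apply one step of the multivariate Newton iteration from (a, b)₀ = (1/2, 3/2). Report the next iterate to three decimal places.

(0.340, 1.380)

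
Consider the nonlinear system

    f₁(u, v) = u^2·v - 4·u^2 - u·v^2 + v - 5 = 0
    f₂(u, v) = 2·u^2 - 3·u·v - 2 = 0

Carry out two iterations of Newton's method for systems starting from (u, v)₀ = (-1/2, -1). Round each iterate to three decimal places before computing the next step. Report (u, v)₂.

(-0.554, -2.212)

At (-1/2, -1): F = (-6.750, -3.000).
Jacobian J = [[2·u·v - 8·u - v^2, u^2 - 2·u·v + 1], [4·u - 3·v, -3·u]].
At the point, J = [[4.000, 0.250], [1.000, 1.500]] (det J = 5.750).
Solving J·Δ = −F gives Δ = (1.630, 0.913).
Then the next iterate is (u, v)₁ = (1.130, -0.087).
Round to (1.130, -0.087) and repeat: F = (-10.31424, 0.84873), J = [[-9.24419, 2.47352], [4.781, -3.390]].
Δ = (-1.684, -2.125), so (u, v)₂ = (-0.554, -2.212).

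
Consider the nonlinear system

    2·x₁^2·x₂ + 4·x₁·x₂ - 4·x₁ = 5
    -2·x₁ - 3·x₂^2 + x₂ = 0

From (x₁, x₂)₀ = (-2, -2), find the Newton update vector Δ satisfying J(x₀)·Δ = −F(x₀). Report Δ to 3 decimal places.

At (-2, -2): F = (3.000, -10.000).
Jacobian J = [[4·x₁·x₂ + 4·x₂ - 4, 2·x₁^2 + 4·x₁], [-2, -6·x₂ + 1]].
At the point, J = [[4.000, 0.000], [-2.000, 13.000]] (det J = 52.000).
Solving J·Δ = −F gives Δ = (-0.750, 0.654).

(-0.750, 0.654)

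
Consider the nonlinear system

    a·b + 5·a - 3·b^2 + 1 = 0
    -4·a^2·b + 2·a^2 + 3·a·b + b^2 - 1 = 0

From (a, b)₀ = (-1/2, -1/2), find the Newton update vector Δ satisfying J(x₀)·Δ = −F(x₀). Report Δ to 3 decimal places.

(2.250, -3.250)

At (-1/2, -1/2): F = (-2.000, 1.000).
Jacobian J = [[b + 5, a - 6·b], [-8·a·b + 4·a + 3·b, -4·a^2 + 3·a + 2·b]].
At the point, J = [[4.500, 2.500], [-5.500, -3.500]] (det J = -2.000).
Solving J·Δ = −F gives Δ = (2.250, -3.250).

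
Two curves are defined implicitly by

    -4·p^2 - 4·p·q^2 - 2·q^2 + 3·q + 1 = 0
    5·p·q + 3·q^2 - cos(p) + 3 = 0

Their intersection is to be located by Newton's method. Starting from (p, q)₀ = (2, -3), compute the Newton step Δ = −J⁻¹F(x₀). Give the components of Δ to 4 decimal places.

At (2, -3): F = (-114.0000, 0.416147).
Jacobian J = [[-8·p - 4·q^2, -8·p·q - 4·q + 3], [5·q + sin(p), 5·p + 6·q]].
At the point, J = [[-52.0000, 63.0000], [-14.090703, -8.0000]] (det J = 1303.714262).
Solving J·Δ = −F gives Δ = (-0.6794, 1.2487).

(-0.6794, 1.2487)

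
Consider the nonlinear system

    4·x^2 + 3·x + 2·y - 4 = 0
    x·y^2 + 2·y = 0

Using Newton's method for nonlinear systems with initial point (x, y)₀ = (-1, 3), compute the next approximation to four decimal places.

At (-1, 3): F = (3.0000, -3.0000).
Jacobian J = [[8·x + 3, 2], [y^2, 2·x·y + 2]].
At the point, J = [[-5.0000, 2.0000], [9.0000, -4.0000]] (det J = 2.0000).
Solving J·Δ = −F gives Δ = (3.0000, 6.0000).
Then the next iterate is (x, y)₁ = (2.0000, 9.0000).

(2.0000, 9.0000)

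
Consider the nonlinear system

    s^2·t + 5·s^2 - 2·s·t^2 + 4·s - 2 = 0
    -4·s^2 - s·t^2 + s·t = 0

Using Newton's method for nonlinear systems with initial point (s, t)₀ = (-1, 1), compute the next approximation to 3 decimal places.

At (-1, 1): F = (2.000, -4.000).
Jacobian J = [[2·s·t + 10·s - 2·t^2 + 4, s^2 - 4·s·t], [-8·s - t^2 + t, -2·s·t + s]].
At the point, J = [[-10.000, 5.000], [8.000, 1.000]] (det J = -50.000).
Solving J·Δ = −F gives Δ = (0.440, 0.480).
Then the next iterate is (s, t)₁ = (-0.560, 1.480).

(-0.560, 1.480)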